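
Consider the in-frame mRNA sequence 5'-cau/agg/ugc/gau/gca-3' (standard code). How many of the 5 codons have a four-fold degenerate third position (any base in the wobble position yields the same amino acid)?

Codon 1 CAU (His): third position 2-fold.
Codon 2 AGG (Arg): third position 2-fold.
Codon 3 UGC (Cys): third position 2-fold.
Codon 4 GAU (Asp): third position 2-fold.
Codon 5 GCA (Ala): third position 4-fold.
Four-fold degenerate third positions: 1.

1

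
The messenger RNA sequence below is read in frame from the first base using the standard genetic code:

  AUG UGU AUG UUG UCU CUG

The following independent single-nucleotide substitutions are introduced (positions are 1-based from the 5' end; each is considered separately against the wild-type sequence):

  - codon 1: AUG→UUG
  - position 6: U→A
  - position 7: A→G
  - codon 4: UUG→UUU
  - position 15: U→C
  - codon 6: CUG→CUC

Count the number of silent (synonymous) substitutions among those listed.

Codon 1: AUG (Met) → UUG (Leu) — missense.
Codon 2: UGU (Cys) → UGA (Stop) — nonsense.
Codon 3: AUG (Met) → GUG (Val) — missense.
Codon 4: UUG (Leu) → UUU (Phe) — missense.
Codon 5: UCU (Ser) → UCC (Ser) — synonymous.
Codon 6: CUG (Leu) → CUC (Leu) — synonymous.
Synonymous: 2 of 6.

2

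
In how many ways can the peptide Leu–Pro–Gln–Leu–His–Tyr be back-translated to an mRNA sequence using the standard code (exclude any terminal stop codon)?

1152

Leu: 6 codons.
Pro: 4 codons.
Gln: 2 codons.
Leu: 6 codons.
His: 2 codons.
Tyr: 2 codons.
6 × 4 × 2 × 6 × 2 × 2 = 1152.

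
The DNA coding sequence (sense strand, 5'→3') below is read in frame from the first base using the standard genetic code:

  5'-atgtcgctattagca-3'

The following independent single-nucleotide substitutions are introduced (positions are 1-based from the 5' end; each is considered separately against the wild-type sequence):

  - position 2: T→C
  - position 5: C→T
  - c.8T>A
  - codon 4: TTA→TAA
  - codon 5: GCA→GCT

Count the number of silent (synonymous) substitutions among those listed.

Codon 1: ATG (Met) → ACG (Thr) — missense.
Codon 2: TCG (Ser) → TTG (Leu) — missense.
Codon 3: CTA (Leu) → CAA (Gln) — missense.
Codon 4: TTA (Leu) → TAA (Stop) — nonsense.
Codon 5: GCA (Ala) → GCT (Ala) — synonymous.
Synonymous: 1 of 5.

1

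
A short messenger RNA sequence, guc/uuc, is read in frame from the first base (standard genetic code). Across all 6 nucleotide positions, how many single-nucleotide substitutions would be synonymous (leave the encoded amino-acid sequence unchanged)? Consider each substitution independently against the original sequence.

4

Codon 1 (GUC, Val): 3 synonymous substitutions.
Codon 2 (UUC, Phe): 1 synonymous substitution.
Total: 3 + 1 = 4.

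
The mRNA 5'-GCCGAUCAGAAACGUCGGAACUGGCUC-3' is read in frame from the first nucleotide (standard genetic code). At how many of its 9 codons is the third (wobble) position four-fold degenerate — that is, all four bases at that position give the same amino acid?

Codon 1 GCC (Ala): third position 4-fold.
Codon 2 GAU (Asp): third position 2-fold.
Codon 3 CAG (Gln): third position 2-fold.
Codon 4 AAA (Lys): third position 2-fold.
Codon 5 CGU (Arg): third position 4-fold.
Codon 6 CGG (Arg): third position 4-fold.
Codon 7 AAC (Asn): third position 2-fold.
Codon 8 UGG (Trp): third position 1-fold.
Codon 9 CUC (Leu): third position 4-fold.
Four-fold degenerate third positions: 4.

4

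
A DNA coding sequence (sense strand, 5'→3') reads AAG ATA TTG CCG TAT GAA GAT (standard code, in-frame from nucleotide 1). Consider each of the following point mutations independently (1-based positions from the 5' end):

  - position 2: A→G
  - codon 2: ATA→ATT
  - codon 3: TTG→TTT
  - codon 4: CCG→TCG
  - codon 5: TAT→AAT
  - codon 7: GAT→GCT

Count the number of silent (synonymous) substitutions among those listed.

1

Codon 1: AAG (Lys) → AGG (Arg) — missense.
Codon 2: ATA (Ile) → ATT (Ile) — synonymous.
Codon 3: TTG (Leu) → TTT (Phe) — missense.
Codon 4: CCG (Pro) → TCG (Ser) — missense.
Codon 5: TAT (Tyr) → AAT (Asn) — missense.
Codon 7: GAT (Asp) → GCT (Ala) — missense.
Synonymous: 1 of 6.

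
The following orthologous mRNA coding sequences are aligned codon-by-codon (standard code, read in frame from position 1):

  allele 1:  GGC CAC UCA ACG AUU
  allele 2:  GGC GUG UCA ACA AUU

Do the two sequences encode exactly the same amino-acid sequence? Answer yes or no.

Codon 1: GGC Gly / GGC Gly — identical.
Codon 2: CAC His / GUG Val — nonsynonymous.
Codon 3: UCA Ser / UCA Ser — identical.
Codon 4: ACG Thr / ACA Thr — synonymous.
Codon 5: AUU Ile / AUU Ile — identical.
Nonsynonymous differences: 1 → different protein.

no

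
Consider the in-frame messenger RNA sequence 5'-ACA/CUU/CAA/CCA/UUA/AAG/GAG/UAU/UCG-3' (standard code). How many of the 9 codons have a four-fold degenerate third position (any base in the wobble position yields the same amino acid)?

Codon 1 ACA (Thr): third position 4-fold.
Codon 2 CUU (Leu): third position 4-fold.
Codon 3 CAA (Gln): third position 2-fold.
Codon 4 CCA (Pro): third position 4-fold.
Codon 5 UUA (Leu): third position 2-fold.
Codon 6 AAG (Lys): third position 2-fold.
Codon 7 GAG (Glu): third position 2-fold.
Codon 8 UAU (Tyr): third position 2-fold.
Codon 9 UCG (Ser): third position 4-fold.
Four-fold degenerate third positions: 4.

4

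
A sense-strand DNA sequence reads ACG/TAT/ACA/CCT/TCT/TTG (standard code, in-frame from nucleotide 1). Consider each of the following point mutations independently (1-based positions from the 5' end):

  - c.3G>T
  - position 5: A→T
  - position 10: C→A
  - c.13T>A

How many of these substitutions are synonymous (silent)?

Codon 1: ACG (Thr) → ACT (Thr) — synonymous.
Codon 2: TAT (Tyr) → TTT (Phe) — missense.
Codon 4: CCT (Pro) → ACT (Thr) — missense.
Codon 5: TCT (Ser) → ACT (Thr) — missense.
Synonymous: 1 of 4.

1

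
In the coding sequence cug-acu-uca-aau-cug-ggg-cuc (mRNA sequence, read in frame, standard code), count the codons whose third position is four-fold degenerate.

6

Codon 1 CUG (Leu): third position 4-fold.
Codon 2 ACU (Thr): third position 4-fold.
Codon 3 UCA (Ser): third position 4-fold.
Codon 4 AAU (Asn): third position 2-fold.
Codon 5 CUG (Leu): third position 4-fold.
Codon 6 GGG (Gly): third position 4-fold.
Codon 7 CUC (Leu): third position 4-fold.
Four-fold degenerate third positions: 6.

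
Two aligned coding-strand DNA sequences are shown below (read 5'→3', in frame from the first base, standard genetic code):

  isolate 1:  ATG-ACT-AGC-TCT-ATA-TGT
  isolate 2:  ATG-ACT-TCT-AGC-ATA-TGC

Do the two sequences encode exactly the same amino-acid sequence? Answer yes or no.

yes

Codon 1: ATG Met / ATG Met — identical.
Codon 2: ACT Thr / ACT Thr — identical.
Codon 3: AGC Ser / TCT Ser — synonymous.
Codon 4: TCT Ser / AGC Ser — synonymous.
Codon 5: ATA Ile / ATA Ile — identical.
Codon 6: TGT Cys / TGC Cys — synonymous.
Nonsynonymous differences: 0 → same protein.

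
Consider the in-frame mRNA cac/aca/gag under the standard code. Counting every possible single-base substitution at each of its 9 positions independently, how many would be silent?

Codon 1 (CAC, His): 1 synonymous substitution.
Codon 2 (ACA, Thr): 3 synonymous substitutions.
Codon 3 (GAG, Glu): 1 synonymous substitution.
Total: 1 + 3 + 1 = 5.

5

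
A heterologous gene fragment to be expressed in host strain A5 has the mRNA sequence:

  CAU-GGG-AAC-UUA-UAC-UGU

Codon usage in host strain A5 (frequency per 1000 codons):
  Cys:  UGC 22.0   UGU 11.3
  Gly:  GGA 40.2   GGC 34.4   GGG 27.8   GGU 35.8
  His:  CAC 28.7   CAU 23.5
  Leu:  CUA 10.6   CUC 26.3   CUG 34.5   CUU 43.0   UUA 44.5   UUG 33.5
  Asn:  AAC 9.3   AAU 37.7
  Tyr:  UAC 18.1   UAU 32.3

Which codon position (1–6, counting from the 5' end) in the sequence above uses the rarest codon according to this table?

3

Codon 1 CAU (His): 23.5 per 1000.
Codon 2 GGG (Gly): 27.8 per 1000.
Codon 3 AAC (Asn): 9.3 per 1000.
Codon 4 UUA (Leu): 44.5 per 1000.
Codon 5 UAC (Tyr): 18.1 per 1000.
Codon 6 UGU (Cys): 11.3 per 1000.
Lowest frequency is 9.3 at codon 3.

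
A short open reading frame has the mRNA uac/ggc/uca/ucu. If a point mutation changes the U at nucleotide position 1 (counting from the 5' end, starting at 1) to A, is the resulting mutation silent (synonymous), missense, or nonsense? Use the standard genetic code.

Position 1 falls in codon 1: UAC → Tyr.
After the substitution the codon is AAC → Asn.
Tyr ≠ Asn, so this is a missense mutation.

missense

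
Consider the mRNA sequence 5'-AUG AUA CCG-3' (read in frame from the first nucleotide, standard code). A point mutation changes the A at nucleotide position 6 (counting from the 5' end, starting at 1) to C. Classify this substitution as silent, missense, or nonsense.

Position 6 falls in codon 2: AUA → Ile.
After the substitution the codon is AUC → Ile.
Both encode Ile, so the change is synonymous.

silent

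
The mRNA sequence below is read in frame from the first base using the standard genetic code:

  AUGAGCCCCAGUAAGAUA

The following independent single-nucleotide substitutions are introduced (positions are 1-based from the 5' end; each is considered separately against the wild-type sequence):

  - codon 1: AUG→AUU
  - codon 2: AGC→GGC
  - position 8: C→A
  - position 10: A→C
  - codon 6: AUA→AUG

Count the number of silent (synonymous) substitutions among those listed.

0

Codon 1: AUG (Met) → AUU (Ile) — missense.
Codon 2: AGC (Ser) → GGC (Gly) — missense.
Codon 3: CCC (Pro) → CAC (His) — missense.
Codon 4: AGU (Ser) → CGU (Arg) — missense.
Codon 6: AUA (Ile) → AUG (Met) — missense.
Synonymous: 0 of 5.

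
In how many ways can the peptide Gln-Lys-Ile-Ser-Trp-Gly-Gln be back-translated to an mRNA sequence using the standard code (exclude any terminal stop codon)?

576

Gln: 2 codons.
Lys: 2 codons.
Ile: 3 codons.
Ser: 6 codons.
Trp: 1 codon.
Gly: 4 codons.
Gln: 2 codons.
2 × 2 × 3 × 6 × 1 × 4 × 2 = 576.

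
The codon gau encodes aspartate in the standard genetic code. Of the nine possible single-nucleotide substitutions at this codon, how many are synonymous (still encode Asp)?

1

Position 1: none → 0 synonymous.
Position 2: none → 0 synonymous.
Position 3: GAC → 1 synonymous.
Total: 0 + 0 + 1 = 1.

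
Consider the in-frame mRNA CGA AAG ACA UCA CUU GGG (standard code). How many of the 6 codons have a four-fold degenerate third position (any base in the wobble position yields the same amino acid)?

Codon 1 CGA (Arg): third position 4-fold.
Codon 2 AAG (Lys): third position 2-fold.
Codon 3 ACA (Thr): third position 4-fold.
Codon 4 UCA (Ser): third position 4-fold.
Codon 5 CUU (Leu): third position 4-fold.
Codon 6 GGG (Gly): third position 4-fold.
Four-fold degenerate third positions: 5.

5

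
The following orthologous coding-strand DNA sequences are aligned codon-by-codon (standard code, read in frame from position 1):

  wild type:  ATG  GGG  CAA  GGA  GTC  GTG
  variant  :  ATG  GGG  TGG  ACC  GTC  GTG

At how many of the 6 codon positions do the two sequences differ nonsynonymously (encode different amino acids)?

2

Codon 1: ATG Met / ATG Met — identical.
Codon 2: GGG Gly / GGG Gly — identical.
Codon 3: CAA Gln / TGG Trp — nonsynonymous.
Codon 4: GGA Gly / ACC Thr — nonsynonymous.
Codon 5: GTC Val / GTC Val — identical.
Codon 6: GTG Val / GTG Val — identical.
Nonsynonymous differences: 2.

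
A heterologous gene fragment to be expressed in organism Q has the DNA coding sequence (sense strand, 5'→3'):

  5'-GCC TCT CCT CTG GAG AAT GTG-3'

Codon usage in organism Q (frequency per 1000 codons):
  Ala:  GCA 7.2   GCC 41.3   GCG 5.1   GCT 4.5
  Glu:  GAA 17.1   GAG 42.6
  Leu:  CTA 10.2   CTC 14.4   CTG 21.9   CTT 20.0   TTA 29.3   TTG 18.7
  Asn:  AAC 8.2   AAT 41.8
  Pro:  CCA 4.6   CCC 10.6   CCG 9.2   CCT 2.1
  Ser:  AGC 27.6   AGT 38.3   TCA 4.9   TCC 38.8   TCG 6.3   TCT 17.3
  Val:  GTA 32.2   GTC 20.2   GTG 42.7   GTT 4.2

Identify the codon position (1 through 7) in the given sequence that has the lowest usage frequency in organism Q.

Codon 1 GCC (Ala): 41.3 per 1000.
Codon 2 TCT (Ser): 17.3 per 1000.
Codon 3 CCT (Pro): 2.1 per 1000.
Codon 4 CTG (Leu): 21.9 per 1000.
Codon 5 GAG (Glu): 42.6 per 1000.
Codon 6 AAT (Asn): 41.8 per 1000.
Codon 7 GTG (Val): 42.7 per 1000.
Lowest frequency is 2.1 at codon 3.

3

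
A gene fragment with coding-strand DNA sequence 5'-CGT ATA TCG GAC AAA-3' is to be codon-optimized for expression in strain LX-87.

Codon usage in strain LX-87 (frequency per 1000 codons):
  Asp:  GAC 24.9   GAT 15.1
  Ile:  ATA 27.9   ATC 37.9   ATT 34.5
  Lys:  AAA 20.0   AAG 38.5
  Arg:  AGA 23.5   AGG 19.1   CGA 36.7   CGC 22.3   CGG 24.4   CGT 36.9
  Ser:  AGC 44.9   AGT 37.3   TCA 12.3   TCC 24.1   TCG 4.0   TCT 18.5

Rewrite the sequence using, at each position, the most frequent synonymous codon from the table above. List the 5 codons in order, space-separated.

Codon 1 (Arg): best is CGT at 36.9.
Codon 2 (Ile): best is ATC at 37.9.
Codon 3 (Ser): best is AGC at 44.9.
Codon 4 (Asp): best is GAC at 24.9.
Codon 5 (Lys): best is AAG at 38.5.

CGT ATC AGC GAC AAG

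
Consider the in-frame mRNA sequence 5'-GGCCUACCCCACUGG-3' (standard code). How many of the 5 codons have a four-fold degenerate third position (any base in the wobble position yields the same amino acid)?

Codon 1 GGC (Gly): third position 4-fold.
Codon 2 CUA (Leu): third position 4-fold.
Codon 3 CCC (Pro): third position 4-fold.
Codon 4 CAC (His): third position 2-fold.
Codon 5 UGG (Trp): third position 1-fold.
Four-fold degenerate third positions: 3.

3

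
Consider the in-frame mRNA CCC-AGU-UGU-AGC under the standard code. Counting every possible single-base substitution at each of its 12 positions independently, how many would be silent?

6

Codon 1 (CCC, Pro): 3 synonymous substitutions.
Codon 2 (AGU, Ser): 1 synonymous substitution.
Codon 3 (UGU, Cys): 1 synonymous substitution.
Codon 4 (AGC, Ser): 1 synonymous substitution.
Total: 3 + 1 + 1 + 1 = 6.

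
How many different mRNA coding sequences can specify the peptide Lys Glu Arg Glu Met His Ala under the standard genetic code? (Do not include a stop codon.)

384

Lys: 2 codons.
Glu: 2 codons.
Arg: 6 codons.
Glu: 2 codons.
Met: 1 codon.
His: 2 codons.
Ala: 4 codons.
2 × 2 × 6 × 2 × 1 × 2 × 4 = 384.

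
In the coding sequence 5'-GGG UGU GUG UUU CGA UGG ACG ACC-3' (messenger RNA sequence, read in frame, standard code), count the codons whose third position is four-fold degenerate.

5

Codon 1 GGG (Gly): third position 4-fold.
Codon 2 UGU (Cys): third position 2-fold.
Codon 3 GUG (Val): third position 4-fold.
Codon 4 UUU (Phe): third position 2-fold.
Codon 5 CGA (Arg): third position 4-fold.
Codon 6 UGG (Trp): third position 1-fold.
Codon 7 ACG (Thr): third position 4-fold.
Codon 8 ACC (Thr): third position 4-fold.
Four-fold degenerate third positions: 5.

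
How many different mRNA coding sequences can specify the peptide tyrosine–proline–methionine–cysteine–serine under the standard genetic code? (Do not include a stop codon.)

96

Tyr: 2 codons.
Pro: 4 codons.
Met: 1 codon.
Cys: 2 codons.
Ser: 6 codons.
2 × 4 × 1 × 2 × 6 = 96.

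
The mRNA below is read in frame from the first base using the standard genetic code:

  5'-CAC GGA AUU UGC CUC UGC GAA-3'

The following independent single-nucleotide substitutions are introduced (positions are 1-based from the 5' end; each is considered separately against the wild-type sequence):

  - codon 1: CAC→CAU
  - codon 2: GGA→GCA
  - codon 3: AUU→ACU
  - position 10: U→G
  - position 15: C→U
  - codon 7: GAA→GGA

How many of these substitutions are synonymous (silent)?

Codon 1: CAC (His) → CAU (His) — synonymous.
Codon 2: GGA (Gly) → GCA (Ala) — missense.
Codon 3: AUU (Ile) → ACU (Thr) — missense.
Codon 4: UGC (Cys) → GGC (Gly) — missense.
Codon 5: CUC (Leu) → CUU (Leu) — synonymous.
Codon 7: GAA (Glu) → GGA (Gly) — missense.
Synonymous: 2 of 6.

2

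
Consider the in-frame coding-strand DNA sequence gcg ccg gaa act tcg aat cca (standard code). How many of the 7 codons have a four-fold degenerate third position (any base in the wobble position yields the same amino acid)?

5

Codon 1 GCG (Ala): third position 4-fold.
Codon 2 CCG (Pro): third position 4-fold.
Codon 3 GAA (Glu): third position 2-fold.
Codon 4 ACT (Thr): third position 4-fold.
Codon 5 TCG (Ser): third position 4-fold.
Codon 6 AAT (Asn): third position 2-fold.
Codon 7 CCA (Pro): third position 4-fold.
Four-fold degenerate third positions: 5.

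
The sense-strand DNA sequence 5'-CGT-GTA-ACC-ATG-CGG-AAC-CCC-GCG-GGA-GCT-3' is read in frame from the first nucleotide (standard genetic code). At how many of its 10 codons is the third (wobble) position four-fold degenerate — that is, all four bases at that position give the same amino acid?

8

Codon 1 CGT (Arg): third position 4-fold.
Codon 2 GTA (Val): third position 4-fold.
Codon 3 ACC (Thr): third position 4-fold.
Codon 4 ATG (Met): third position 1-fold.
Codon 5 CGG (Arg): third position 4-fold.
Codon 6 AAC (Asn): third position 2-fold.
Codon 7 CCC (Pro): third position 4-fold.
Codon 8 GCG (Ala): third position 4-fold.
Codon 9 GGA (Gly): third position 4-fold.
Codon 10 GCT (Ala): third position 4-fold.
Four-fold degenerate third positions: 8.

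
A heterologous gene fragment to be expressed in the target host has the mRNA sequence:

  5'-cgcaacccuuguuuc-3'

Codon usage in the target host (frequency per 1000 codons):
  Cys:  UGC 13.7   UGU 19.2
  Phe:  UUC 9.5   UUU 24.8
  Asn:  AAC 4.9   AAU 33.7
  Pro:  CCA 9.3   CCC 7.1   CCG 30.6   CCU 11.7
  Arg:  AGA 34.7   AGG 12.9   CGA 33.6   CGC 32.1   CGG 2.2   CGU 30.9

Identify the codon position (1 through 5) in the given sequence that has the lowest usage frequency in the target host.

2

Codon 1 CGC (Arg): 32.1 per 1000.
Codon 2 AAC (Asn): 4.9 per 1000.
Codon 3 CCU (Pro): 11.7 per 1000.
Codon 4 UGU (Cys): 19.2 per 1000.
Codon 5 UUC (Phe): 9.5 per 1000.
Lowest frequency is 4.9 at codon 2.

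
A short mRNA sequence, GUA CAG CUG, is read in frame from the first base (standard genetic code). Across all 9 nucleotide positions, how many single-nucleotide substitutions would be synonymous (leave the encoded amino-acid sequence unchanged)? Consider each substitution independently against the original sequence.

8

Codon 1 (GUA, Val): 3 synonymous substitutions.
Codon 2 (CAG, Gln): 1 synonymous substitution.
Codon 3 (CUG, Leu): 4 synonymous substitutions.
Total: 3 + 1 + 4 = 8.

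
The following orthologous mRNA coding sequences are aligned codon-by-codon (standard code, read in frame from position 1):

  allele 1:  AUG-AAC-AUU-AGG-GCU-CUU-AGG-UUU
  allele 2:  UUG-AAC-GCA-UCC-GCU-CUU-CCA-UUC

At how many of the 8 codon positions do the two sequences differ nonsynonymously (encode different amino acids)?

4

Codon 1: AUG Met / UUG Leu — nonsynonymous.
Codon 2: AAC Asn / AAC Asn — identical.
Codon 3: AUU Ile / GCA Ala — nonsynonymous.
Codon 4: AGG Arg / UCC Ser — nonsynonymous.
Codon 5: GCU Ala / GCU Ala — identical.
Codon 6: CUU Leu / CUU Leu — identical.
Codon 7: AGG Arg / CCA Pro — nonsynonymous.
Codon 8: UUU Phe / UUC Phe — synonymous.
Nonsynonymous differences: 4.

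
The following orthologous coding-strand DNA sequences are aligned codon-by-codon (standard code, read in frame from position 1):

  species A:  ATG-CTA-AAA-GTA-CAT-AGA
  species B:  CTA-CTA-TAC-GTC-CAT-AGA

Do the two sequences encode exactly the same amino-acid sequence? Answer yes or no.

Codon 1: ATG Met / CTA Leu — nonsynonymous.
Codon 2: CTA Leu / CTA Leu — identical.
Codon 3: AAA Lys / TAC Tyr — nonsynonymous.
Codon 4: GTA Val / GTC Val — synonymous.
Codon 5: CAT His / CAT His — identical.
Codon 6: AGA Arg / AGA Arg — identical.
Nonsynonymous differences: 2 → different protein.

no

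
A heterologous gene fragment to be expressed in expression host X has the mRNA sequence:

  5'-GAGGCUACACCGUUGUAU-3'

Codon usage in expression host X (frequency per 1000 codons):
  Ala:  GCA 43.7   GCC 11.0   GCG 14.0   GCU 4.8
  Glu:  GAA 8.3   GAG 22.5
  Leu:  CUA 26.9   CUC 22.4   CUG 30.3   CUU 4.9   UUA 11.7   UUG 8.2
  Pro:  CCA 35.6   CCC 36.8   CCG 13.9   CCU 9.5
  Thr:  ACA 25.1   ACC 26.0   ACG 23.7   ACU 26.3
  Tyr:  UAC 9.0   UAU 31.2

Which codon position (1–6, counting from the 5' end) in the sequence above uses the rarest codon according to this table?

2

Codon 1 GAG (Glu): 22.5 per 1000.
Codon 2 GCU (Ala): 4.8 per 1000.
Codon 3 ACA (Thr): 25.1 per 1000.
Codon 4 CCG (Pro): 13.9 per 1000.
Codon 5 UUG (Leu): 8.2 per 1000.
Codon 6 UAU (Tyr): 31.2 per 1000.
Lowest frequency is 4.8 at codon 2.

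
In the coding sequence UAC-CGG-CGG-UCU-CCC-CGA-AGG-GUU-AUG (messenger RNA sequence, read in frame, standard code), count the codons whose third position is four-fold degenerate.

Codon 1 UAC (Tyr): third position 2-fold.
Codon 2 CGG (Arg): third position 4-fold.
Codon 3 CGG (Arg): third position 4-fold.
Codon 4 UCU (Ser): third position 4-fold.
Codon 5 CCC (Pro): third position 4-fold.
Codon 6 CGA (Arg): third position 4-fold.
Codon 7 AGG (Arg): third position 2-fold.
Codon 8 GUU (Val): third position 4-fold.
Codon 9 AUG (Met): third position 1-fold.
Four-fold degenerate third positions: 6.

6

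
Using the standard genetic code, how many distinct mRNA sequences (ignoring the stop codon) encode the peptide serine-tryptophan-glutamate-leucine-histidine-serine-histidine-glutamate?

Ser: 6 codons.
Trp: 1 codon.
Glu: 2 codons.
Leu: 6 codons.
His: 2 codons.
Ser: 6 codons.
His: 2 codons.
Glu: 2 codons.
6 × 1 × 2 × 6 × 2 × 6 × 2 × 2 = 3456.

3456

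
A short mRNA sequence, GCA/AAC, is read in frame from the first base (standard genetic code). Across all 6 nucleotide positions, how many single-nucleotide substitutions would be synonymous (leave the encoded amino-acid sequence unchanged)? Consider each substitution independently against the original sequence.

4

Codon 1 (GCA, Ala): 3 synonymous substitutions.
Codon 2 (AAC, Asn): 1 synonymous substitution.
Total: 3 + 1 = 4.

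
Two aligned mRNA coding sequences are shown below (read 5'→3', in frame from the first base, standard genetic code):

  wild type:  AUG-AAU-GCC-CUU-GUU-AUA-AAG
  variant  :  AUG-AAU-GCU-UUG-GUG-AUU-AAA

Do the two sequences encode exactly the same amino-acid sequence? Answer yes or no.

Codon 1: AUG Met / AUG Met — identical.
Codon 2: AAU Asn / AAU Asn — identical.
Codon 3: GCC Ala / GCU Ala — synonymous.
Codon 4: CUU Leu / UUG Leu — synonymous.
Codon 5: GUU Val / GUG Val — synonymous.
Codon 6: AUA Ile / AUU Ile — synonymous.
Codon 7: AAG Lys / AAA Lys — synonymous.
Nonsynonymous differences: 0 → same protein.

yes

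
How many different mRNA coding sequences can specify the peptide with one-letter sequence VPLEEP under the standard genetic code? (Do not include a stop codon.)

Val: 4 codons.
Pro: 4 codons.
Leu: 6 codons.
Glu: 2 codons.
Glu: 2 codons.
Pro: 4 codons.
4 × 4 × 6 × 2 × 2 × 4 = 1536.

1536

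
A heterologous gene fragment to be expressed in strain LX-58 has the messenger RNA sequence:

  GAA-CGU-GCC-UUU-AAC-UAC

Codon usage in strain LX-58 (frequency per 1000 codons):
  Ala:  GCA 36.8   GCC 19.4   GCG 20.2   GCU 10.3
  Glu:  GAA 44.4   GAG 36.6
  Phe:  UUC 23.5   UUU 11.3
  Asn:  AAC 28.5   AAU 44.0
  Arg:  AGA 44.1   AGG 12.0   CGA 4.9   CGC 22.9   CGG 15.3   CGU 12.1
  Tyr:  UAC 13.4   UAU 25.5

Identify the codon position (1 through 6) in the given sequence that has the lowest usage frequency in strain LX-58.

Codon 1 GAA (Glu): 44.4 per 1000.
Codon 2 CGU (Arg): 12.1 per 1000.
Codon 3 GCC (Ala): 19.4 per 1000.
Codon 4 UUU (Phe): 11.3 per 1000.
Codon 5 AAC (Asn): 28.5 per 1000.
Codon 6 UAC (Tyr): 13.4 per 1000.
Lowest frequency is 11.3 at codon 4.

4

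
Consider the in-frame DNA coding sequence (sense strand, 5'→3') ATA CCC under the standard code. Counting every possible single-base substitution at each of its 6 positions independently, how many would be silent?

5

Codon 1 (ATA, Ile): 2 synonymous substitutions.
Codon 2 (CCC, Pro): 3 synonymous substitutions.
Total: 2 + 3 = 5.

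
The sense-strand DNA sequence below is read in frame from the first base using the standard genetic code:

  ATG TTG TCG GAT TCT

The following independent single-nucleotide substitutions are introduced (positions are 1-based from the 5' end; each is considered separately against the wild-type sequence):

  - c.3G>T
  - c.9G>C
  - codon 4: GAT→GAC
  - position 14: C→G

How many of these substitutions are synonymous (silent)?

2

Codon 1: ATG (Met) → ATT (Ile) — missense.
Codon 3: TCG (Ser) → TCC (Ser) — synonymous.
Codon 4: GAT (Asp) → GAC (Asp) — synonymous.
Codon 5: TCT (Ser) → TGT (Cys) — missense.
Synonymous: 2 of 4.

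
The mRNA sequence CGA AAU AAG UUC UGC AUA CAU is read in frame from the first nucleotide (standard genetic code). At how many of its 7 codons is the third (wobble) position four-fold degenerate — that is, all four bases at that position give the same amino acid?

Codon 1 CGA (Arg): third position 4-fold.
Codon 2 AAU (Asn): third position 2-fold.
Codon 3 AAG (Lys): third position 2-fold.
Codon 4 UUC (Phe): third position 2-fold.
Codon 5 UGC (Cys): third position 2-fold.
Codon 6 AUA (Ile): third position 3-fold.
Codon 7 CAU (His): third position 2-fold.
Four-fold degenerate third positions: 1.

1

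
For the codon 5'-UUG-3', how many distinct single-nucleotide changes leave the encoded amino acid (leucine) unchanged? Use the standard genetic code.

2

Position 1: CUG → 1 synonymous.
Position 2: none → 0 synonymous.
Position 3: UUA → 1 synonymous.
Total: 1 + 0 + 1 = 2.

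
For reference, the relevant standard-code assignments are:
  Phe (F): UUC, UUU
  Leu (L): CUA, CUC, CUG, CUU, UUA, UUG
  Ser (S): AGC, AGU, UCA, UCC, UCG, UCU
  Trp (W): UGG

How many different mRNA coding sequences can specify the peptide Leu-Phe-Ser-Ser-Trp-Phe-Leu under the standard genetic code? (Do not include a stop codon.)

Leu: 6 codons.
Phe: 2 codons.
Ser: 6 codons.
Ser: 6 codons.
Trp: 1 codon.
Phe: 2 codons.
Leu: 6 codons.
6 × 2 × 6 × 6 × 1 × 2 × 6 = 5184.

5184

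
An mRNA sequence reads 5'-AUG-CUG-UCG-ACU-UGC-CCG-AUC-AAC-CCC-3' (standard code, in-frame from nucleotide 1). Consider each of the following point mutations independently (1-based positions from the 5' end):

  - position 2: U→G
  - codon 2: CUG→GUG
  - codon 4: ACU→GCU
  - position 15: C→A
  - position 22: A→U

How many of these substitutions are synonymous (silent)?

0

Codon 1: AUG (Met) → AGG (Arg) — missense.
Codon 2: CUG (Leu) → GUG (Val) — missense.
Codon 4: ACU (Thr) → GCU (Ala) — missense.
Codon 5: UGC (Cys) → UGA (Stop) — nonsense.
Codon 8: AAC (Asn) → UAC (Tyr) — missense.
Synonymous: 0 of 5.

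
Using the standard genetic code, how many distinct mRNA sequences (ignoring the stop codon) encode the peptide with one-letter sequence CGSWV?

192

Cys: 2 codons.
Gly: 4 codons.
Ser: 6 codons.
Trp: 1 codon.
Val: 4 codons.
2 × 4 × 6 × 1 × 4 = 192.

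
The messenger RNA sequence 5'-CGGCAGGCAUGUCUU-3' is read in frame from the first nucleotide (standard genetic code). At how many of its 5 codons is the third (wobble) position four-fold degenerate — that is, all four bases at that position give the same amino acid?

3

Codon 1 CGG (Arg): third position 4-fold.
Codon 2 CAG (Gln): third position 2-fold.
Codon 3 GCA (Ala): third position 4-fold.
Codon 4 UGU (Cys): third position 2-fold.
Codon 5 CUU (Leu): third position 4-fold.
Four-fold degenerate third positions: 3.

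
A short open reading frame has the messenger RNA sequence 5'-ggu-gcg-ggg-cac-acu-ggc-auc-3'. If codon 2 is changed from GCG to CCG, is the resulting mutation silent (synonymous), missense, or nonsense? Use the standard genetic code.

Position 4 falls in codon 2: GCG → Ala.
After the substitution the codon is CCG → Pro.
Ala ≠ Pro, so this is a missense mutation.

missense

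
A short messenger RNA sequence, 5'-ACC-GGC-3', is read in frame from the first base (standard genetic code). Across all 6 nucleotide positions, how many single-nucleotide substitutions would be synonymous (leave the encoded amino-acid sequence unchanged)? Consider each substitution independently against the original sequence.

6

Codon 1 (ACC, Thr): 3 synonymous substitutions.
Codon 2 (GGC, Gly): 3 synonymous substitutions.
Total: 3 + 3 = 6.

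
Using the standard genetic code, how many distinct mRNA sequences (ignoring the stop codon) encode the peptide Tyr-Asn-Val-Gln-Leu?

Tyr: 2 codons.
Asn: 2 codons.
Val: 4 codons.
Gln: 2 codons.
Leu: 6 codons.
2 × 2 × 4 × 2 × 6 = 192.

192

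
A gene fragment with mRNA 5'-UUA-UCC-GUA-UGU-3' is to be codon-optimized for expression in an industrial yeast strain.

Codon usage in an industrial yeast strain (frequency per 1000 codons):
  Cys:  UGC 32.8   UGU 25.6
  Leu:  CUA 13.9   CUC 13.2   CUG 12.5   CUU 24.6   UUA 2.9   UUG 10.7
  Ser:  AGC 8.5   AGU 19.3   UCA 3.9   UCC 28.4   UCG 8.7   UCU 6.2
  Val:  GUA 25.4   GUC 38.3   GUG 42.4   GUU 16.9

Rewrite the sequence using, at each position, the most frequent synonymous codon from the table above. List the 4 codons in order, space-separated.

CUU UCC GUG UGC

Codon 1 (Leu): best is CUU at 24.6.
Codon 2 (Ser): best is UCC at 28.4.
Codon 3 (Val): best is GUG at 42.4.
Codon 4 (Cys): best is UGC at 32.8.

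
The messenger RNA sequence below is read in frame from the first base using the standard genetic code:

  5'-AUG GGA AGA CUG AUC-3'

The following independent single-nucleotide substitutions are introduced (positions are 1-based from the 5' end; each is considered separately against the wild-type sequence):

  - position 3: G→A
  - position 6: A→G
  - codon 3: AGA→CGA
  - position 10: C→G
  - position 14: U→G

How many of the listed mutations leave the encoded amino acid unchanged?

Codon 1: AUG (Met) → AUA (Ile) — missense.
Codon 2: GGA (Gly) → GGG (Gly) — synonymous.
Codon 3: AGA (Arg) → CGA (Arg) — synonymous.
Codon 4: CUG (Leu) → GUG (Val) — missense.
Codon 5: AUC (Ile) → AGC (Ser) — missense.
Synonymous: 2 of 5.

2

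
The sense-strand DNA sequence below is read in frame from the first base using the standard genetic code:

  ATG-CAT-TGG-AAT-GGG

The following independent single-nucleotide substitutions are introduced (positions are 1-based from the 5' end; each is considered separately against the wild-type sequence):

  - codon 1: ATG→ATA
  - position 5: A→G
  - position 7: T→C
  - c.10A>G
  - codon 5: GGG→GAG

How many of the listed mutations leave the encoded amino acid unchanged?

Codon 1: ATG (Met) → ATA (Ile) — missense.
Codon 2: CAT (His) → CGT (Arg) — missense.
Codon 3: TGG (Trp) → CGG (Arg) — missense.
Codon 4: AAT (Asn) → GAT (Asp) — missense.
Codon 5: GGG (Gly) → GAG (Glu) — missense.
Synonymous: 0 of 5.

0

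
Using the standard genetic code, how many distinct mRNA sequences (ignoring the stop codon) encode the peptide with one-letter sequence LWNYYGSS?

Leu: 6 codons.
Trp: 1 codon.
Asn: 2 codons.
Tyr: 2 codons.
Tyr: 2 codons.
Gly: 4 codons.
Ser: 6 codons.
Ser: 6 codons.
6 × 1 × 2 × 2 × 2 × 4 × 6 × 6 = 6912.

6912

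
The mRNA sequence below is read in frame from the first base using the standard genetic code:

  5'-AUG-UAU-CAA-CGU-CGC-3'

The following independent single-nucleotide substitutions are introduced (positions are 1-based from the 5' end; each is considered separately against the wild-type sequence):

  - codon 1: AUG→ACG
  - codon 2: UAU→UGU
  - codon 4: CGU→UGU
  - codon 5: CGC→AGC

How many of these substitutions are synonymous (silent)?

0

Codon 1: AUG (Met) → ACG (Thr) — missense.
Codon 2: UAU (Tyr) → UGU (Cys) — missense.
Codon 4: CGU (Arg) → UGU (Cys) — missense.
Codon 5: CGC (Arg) → AGC (Ser) — missense.
Synonymous: 0 of 4.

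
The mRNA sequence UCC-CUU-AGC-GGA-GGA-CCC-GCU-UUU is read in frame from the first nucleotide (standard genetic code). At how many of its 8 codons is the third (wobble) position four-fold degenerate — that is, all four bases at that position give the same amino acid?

6

Codon 1 UCC (Ser): third position 4-fold.
Codon 2 CUU (Leu): third position 4-fold.
Codon 3 AGC (Ser): third position 2-fold.
Codon 4 GGA (Gly): third position 4-fold.
Codon 5 GGA (Gly): third position 4-fold.
Codon 6 CCC (Pro): third position 4-fold.
Codon 7 GCU (Ala): third position 4-fold.
Codon 8 UUU (Phe): third position 2-fold.
Four-fold degenerate third positions: 6.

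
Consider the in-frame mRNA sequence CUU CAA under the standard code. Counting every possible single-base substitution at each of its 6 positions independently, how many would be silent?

Codon 1 (CUU, Leu): 3 synonymous substitutions.
Codon 2 (CAA, Gln): 1 synonymous substitution.
Total: 3 + 1 = 4.

4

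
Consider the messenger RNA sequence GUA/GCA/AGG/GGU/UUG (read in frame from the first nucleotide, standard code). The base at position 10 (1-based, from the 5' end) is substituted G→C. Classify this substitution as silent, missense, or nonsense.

missense

Position 10 falls in codon 4: GGU → Gly.
After the substitution the codon is CGU → Arg.
Gly ≠ Arg, so this is a missense mutation.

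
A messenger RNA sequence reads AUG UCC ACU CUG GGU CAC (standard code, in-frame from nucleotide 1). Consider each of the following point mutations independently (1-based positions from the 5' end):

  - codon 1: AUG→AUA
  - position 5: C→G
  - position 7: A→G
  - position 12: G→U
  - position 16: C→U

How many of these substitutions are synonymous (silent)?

Codon 1: AUG (Met) → AUA (Ile) — missense.
Codon 2: UCC (Ser) → UGC (Cys) — missense.
Codon 3: ACU (Thr) → GCU (Ala) — missense.
Codon 4: CUG (Leu) → CUU (Leu) — synonymous.
Codon 6: CAC (His) → UAC (Tyr) — missense.
Synonymous: 1 of 5.

1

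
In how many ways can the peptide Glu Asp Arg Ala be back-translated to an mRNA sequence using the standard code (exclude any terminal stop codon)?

Glu: 2 codons.
Asp: 2 codons.
Arg: 6 codons.
Ala: 4 codons.
2 × 2 × 6 × 4 = 96.

96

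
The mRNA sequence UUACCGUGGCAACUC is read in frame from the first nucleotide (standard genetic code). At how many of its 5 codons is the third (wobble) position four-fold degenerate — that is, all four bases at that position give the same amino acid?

2

Codon 1 UUA (Leu): third position 2-fold.
Codon 2 CCG (Pro): third position 4-fold.
Codon 3 UGG (Trp): third position 1-fold.
Codon 4 CAA (Gln): third position 2-fold.
Codon 5 CUC (Leu): third position 4-fold.
Four-fold degenerate third positions: 2.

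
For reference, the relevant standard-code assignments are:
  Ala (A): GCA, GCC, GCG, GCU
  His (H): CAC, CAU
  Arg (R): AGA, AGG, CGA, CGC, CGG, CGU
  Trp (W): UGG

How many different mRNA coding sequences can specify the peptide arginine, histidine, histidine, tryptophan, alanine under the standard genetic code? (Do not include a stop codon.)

Arg: 6 codons.
His: 2 codons.
His: 2 codons.
Trp: 1 codon.
Ala: 4 codons.
6 × 2 × 2 × 1 × 4 = 96.

96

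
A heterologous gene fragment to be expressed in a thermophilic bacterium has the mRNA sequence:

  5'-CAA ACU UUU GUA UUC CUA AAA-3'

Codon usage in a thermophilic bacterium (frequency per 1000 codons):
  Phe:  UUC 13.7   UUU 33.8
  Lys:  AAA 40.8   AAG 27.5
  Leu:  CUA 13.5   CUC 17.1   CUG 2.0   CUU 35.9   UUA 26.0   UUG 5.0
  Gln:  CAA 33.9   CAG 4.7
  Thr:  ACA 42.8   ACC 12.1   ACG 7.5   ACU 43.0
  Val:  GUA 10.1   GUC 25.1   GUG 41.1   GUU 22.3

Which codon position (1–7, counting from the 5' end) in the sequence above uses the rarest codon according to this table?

4

Codon 1 CAA (Gln): 33.9 per 1000.
Codon 2 ACU (Thr): 43.0 per 1000.
Codon 3 UUU (Phe): 33.8 per 1000.
Codon 4 GUA (Val): 10.1 per 1000.
Codon 5 UUC (Phe): 13.7 per 1000.
Codon 6 CUA (Leu): 13.5 per 1000.
Codon 7 AAA (Lys): 40.8 per 1000.
Lowest frequency is 10.1 at codon 4.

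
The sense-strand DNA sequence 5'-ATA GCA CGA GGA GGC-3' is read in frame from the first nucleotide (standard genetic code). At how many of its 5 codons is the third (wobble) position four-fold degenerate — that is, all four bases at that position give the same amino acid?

Codon 1 ATA (Ile): third position 3-fold.
Codon 2 GCA (Ala): third position 4-fold.
Codon 3 CGA (Arg): third position 4-fold.
Codon 4 GGA (Gly): third position 4-fold.
Codon 5 GGC (Gly): third position 4-fold.
Four-fold degenerate third positions: 4.

4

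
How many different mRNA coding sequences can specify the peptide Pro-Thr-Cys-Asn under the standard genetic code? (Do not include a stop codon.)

64

Pro: 4 codons.
Thr: 4 codons.
Cys: 2 codons.
Asn: 2 codons.
4 × 4 × 2 × 2 = 64.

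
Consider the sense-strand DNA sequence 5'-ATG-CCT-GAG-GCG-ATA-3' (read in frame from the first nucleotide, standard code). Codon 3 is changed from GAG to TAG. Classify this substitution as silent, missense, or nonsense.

nonsense

Position 7 falls in codon 3: GAG → Glu.
After the substitution the codon is TAG → Stop.
The new codon is a stop codon, so this is a nonsense mutation.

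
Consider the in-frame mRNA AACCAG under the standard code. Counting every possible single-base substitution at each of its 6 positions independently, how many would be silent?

Codon 1 (AAC, Asn): 1 synonymous substitution.
Codon 2 (CAG, Gln): 1 synonymous substitution.
Total: 1 + 1 = 2.

2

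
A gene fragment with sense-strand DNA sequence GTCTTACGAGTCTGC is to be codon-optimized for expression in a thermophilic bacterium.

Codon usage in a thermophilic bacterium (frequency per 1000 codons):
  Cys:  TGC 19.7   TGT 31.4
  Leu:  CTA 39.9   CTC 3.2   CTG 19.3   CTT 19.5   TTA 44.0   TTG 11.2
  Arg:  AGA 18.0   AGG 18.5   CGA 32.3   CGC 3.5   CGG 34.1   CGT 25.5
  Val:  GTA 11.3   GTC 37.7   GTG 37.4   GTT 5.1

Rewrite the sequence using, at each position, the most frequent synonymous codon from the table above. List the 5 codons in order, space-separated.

GTC TTA CGG GTC TGT

Codon 1 (Val): best is GTC at 37.7.
Codon 2 (Leu): best is TTA at 44.0.
Codon 3 (Arg): best is CGG at 34.1.
Codon 4 (Val): best is GTC at 37.7.
Codon 5 (Cys): best is TGT at 31.4.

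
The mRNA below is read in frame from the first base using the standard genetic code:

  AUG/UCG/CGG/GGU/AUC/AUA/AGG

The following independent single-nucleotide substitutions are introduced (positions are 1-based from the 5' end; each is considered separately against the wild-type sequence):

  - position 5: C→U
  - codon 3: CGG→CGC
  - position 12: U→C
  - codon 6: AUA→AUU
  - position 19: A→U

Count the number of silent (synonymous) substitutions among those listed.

3

Codon 2: UCG (Ser) → UUG (Leu) — missense.
Codon 3: CGG (Arg) → CGC (Arg) — synonymous.
Codon 4: GGU (Gly) → GGC (Gly) — synonymous.
Codon 6: AUA (Ile) → AUU (Ile) — synonymous.
Codon 7: AGG (Arg) → UGG (Trp) — missense.
Synonymous: 3 of 5.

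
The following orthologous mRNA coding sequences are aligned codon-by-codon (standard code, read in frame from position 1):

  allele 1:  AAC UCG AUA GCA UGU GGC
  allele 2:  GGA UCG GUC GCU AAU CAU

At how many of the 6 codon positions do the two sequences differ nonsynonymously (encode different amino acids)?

Codon 1: AAC Asn / GGA Gly — nonsynonymous.
Codon 2: UCG Ser / UCG Ser — identical.
Codon 3: AUA Ile / GUC Val — nonsynonymous.
Codon 4: GCA Ala / GCU Ala — synonymous.
Codon 5: UGU Cys / AAU Asn — nonsynonymous.
Codon 6: GGC Gly / CAU His — nonsynonymous.
Nonsynonymous differences: 4.

4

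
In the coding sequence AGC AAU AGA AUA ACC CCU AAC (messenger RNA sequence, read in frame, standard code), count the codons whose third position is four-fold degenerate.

2

Codon 1 AGC (Ser): third position 2-fold.
Codon 2 AAU (Asn): third position 2-fold.
Codon 3 AGA (Arg): third position 2-fold.
Codon 4 AUA (Ile): third position 3-fold.
Codon 5 ACC (Thr): third position 4-fold.
Codon 6 CCU (Pro): third position 4-fold.
Codon 7 AAC (Asn): third position 2-fold.
Four-fold degenerate third positions: 2.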